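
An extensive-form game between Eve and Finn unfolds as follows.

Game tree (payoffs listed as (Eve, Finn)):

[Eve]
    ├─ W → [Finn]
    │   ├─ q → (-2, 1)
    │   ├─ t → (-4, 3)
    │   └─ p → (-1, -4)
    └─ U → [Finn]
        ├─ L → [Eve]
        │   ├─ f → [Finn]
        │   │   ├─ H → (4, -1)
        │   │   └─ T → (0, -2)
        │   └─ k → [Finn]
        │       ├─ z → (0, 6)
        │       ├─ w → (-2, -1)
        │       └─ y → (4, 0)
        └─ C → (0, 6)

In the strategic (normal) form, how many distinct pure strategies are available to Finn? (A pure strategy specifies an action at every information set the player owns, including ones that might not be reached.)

Finn owns the node after W with actions {q, t, p} — three choices.
Finn owns the node after U with actions {L, C} — two choices.
Finn owns the node after U-L-f with actions {H, T} — two choices.
Finn owns the node after U-L-k with actions {z, w, y} — three choices.
A pure strategy fixes one action at each information set independently, so the count is the product 3 × 2 × 2 × 3 = 36.
(For reference, Eve has 4 pure strategies, giving a 36×4 normal-form matrix.)

36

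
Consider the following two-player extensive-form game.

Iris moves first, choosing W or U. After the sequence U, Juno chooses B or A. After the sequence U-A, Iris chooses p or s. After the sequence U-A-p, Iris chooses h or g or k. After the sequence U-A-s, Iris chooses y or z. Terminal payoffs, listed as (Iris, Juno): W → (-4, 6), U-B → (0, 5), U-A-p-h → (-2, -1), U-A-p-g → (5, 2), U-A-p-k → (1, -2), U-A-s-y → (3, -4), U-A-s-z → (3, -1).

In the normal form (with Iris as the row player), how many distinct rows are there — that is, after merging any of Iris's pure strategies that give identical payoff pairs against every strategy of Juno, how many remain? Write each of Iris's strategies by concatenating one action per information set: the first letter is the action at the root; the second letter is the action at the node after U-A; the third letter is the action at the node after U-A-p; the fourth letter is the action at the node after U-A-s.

6

Iris has 24 pure strategies: Wphy, Wphz, Wpgy, Wpgz, Wpky, Wpkz, Wshy, Wshz, Wsgy, Wsgz, Wsky, Wskz, Uphy, Uphz, Upgy, Upgz, Upky, Upkz, Ushy, Ushz, Usgy, Usgz, Usky, Uskz. Columns: B, A.
{Wphy, Wphz, Wpgy, Wpgz, Wpky, Wpkz, Wshy, Wshz, Wsgy, Wsgz, Wsky, Wskz} → row (-4,6) (-4,6)
{Uphy, Uphz} → row (0,5) (-2,-1)
{Upgy, Upgz} → row (0,5) (5,2)
{Upky, Upkz} → row (0,5) (1,-2)
{Ushy, Usgy, Usky} → row (0,5) (3,-4)
{Ushz, Usgz, Uskz} → row (0,5) (3,-1)
That's 6 distinct rows out of 24 strategies.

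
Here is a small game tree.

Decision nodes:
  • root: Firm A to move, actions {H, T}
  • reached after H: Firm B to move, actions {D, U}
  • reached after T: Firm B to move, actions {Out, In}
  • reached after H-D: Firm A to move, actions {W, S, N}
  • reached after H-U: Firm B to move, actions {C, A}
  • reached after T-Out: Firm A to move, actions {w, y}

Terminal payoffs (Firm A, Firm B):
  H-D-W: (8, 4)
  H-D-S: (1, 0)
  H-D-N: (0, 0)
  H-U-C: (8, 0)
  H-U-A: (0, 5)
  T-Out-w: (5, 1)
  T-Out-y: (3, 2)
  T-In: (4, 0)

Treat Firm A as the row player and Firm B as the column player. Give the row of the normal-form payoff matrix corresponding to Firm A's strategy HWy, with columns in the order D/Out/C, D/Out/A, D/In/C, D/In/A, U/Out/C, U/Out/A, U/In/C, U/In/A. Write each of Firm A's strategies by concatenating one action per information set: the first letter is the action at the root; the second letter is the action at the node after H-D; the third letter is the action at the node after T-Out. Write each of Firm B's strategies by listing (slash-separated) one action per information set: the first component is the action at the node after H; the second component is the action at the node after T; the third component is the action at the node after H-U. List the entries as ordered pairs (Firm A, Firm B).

vs D/Out/C: Firm A plays H → Firm B plays D at [H] → Firm A plays W at [H-D] → (8, 4)
vs D/Out/A: Firm A plays H → Firm B plays D at [H] → Firm A plays W at [H-D] → (8, 4)
vs D/In/C: Firm A plays H → Firm B plays D at [H] → Firm A plays W at [H-D] → (8, 4)
vs D/In/A: Firm A plays H → Firm B plays D at [H] → Firm A plays W at [H-D] → (8, 4)
vs U/Out/C: Firm A plays H → Firm B plays U at [H] → Firm B plays C at [H-U] → (8, 0)
vs U/Out/A: Firm A plays H → Firm B plays U at [H] → Firm B plays A at [H-U] → (0, 5)
vs U/In/C: Firm A plays H → Firm B plays U at [H] → Firm B plays C at [H-U] → (8, 0)
vs U/In/A: Firm A plays H → Firm B plays U at [H] → Firm B plays A at [H-U] → (0, 5)

(8,4) (8,4) (8,4) (8,4) (8,0) (0,5) (8,0) (0,5)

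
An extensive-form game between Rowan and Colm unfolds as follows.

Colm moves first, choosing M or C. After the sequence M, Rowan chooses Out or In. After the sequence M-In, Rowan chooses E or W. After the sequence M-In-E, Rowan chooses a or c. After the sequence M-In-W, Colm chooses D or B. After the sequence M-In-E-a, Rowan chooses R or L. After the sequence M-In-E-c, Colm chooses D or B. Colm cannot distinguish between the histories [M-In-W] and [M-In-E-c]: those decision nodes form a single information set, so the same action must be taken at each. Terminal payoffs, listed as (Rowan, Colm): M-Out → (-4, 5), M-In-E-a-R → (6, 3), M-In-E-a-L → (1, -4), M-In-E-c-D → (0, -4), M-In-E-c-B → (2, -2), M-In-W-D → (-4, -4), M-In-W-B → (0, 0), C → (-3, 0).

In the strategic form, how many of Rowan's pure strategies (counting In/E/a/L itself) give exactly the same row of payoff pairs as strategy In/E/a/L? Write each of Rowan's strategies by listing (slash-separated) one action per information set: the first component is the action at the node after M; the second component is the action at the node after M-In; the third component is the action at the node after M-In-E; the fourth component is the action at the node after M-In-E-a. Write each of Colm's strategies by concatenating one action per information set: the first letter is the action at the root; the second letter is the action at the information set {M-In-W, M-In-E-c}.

Row for In/E/a/L (columns MD, MB, CD, CB): (1,-4) (1,-4) (-3,0) (-3,0).
Every one of Rowan's information sets is on the play path for some reply by Colm when Rowan follows In/E/a/L.
Changing the action at any of them therefore changes at least one column, so only In/E/a/L itself gives this row.

1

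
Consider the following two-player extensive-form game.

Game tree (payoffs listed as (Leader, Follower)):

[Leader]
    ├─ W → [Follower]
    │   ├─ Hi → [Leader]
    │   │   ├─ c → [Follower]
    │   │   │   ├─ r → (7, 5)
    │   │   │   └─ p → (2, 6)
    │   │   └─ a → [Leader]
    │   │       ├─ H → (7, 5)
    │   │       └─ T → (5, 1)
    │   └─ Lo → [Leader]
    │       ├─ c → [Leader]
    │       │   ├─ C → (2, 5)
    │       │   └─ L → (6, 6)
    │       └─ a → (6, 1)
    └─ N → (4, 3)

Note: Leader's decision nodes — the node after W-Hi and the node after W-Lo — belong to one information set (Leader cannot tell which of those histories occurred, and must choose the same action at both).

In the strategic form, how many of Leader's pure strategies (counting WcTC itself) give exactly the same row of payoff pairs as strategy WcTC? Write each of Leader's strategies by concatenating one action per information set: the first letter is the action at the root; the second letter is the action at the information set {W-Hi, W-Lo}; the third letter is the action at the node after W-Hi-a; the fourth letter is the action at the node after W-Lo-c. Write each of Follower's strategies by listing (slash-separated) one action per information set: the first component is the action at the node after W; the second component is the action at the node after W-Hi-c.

Row for WcTC (columns Hi/r, Hi/p, Lo/r, Lo/p): (7,5) (2,6) (2,5) (2,5).
Under WcTC, Leader's choice at the node after W-Hi-a can never be reached regardless of what Follower does, so varying those choices leaves every outcome unchanged.
Holding the reachable choices fixed and varying the unreachable one freely already gives 2 equivalent strategies.
No other strategy reproduces this row, so those 2 are the full class: WcHC, WcTC.

2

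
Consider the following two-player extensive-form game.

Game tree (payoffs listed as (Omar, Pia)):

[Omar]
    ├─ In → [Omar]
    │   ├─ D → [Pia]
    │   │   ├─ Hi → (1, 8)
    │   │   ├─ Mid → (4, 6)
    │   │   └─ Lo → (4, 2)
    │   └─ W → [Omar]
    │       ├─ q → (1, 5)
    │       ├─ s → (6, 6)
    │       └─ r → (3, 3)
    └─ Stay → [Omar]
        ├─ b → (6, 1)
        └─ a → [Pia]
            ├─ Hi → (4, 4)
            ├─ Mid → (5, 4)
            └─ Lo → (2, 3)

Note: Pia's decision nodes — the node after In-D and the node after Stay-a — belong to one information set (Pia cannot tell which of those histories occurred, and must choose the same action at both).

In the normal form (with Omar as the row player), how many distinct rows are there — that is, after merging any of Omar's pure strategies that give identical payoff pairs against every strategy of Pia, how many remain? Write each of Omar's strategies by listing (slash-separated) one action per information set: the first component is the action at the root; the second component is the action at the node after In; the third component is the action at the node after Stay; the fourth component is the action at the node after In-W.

6

Omar has 24 pure strategies: In/D/b/q, In/D/b/s, In/D/b/r, In/D/a/q, In/D/a/s, In/D/a/r, In/W/b/q, In/W/b/s, In/W/b/r, In/W/a/q, In/W/a/s, In/W/a/r, Stay/D/b/q, Stay/D/b/s, Stay/D/b/r, Stay/D/a/q, Stay/D/a/s, Stay/D/a/r, Stay/W/b/q, Stay/W/b/s, Stay/W/b/r, Stay/W/a/q, Stay/W/a/s, Stay/W/a/r. Columns: Hi, Mid, Lo.
{In/D/b/q, In/D/b/s, In/D/b/r, In/D/a/q, In/D/a/s, In/D/a/r} → row (1,8) (4,6) (4,2)
{In/W/b/q, In/W/a/q} → row (1,5) (1,5) (1,5)
{In/W/b/s, In/W/a/s} → row (6,6) (6,6) (6,6)
{In/W/b/r, In/W/a/r} → row (3,3) (3,3) (3,3)
{Stay/D/b/q, Stay/D/b/s, Stay/D/b/r, Stay/W/b/q, Stay/W/b/s, Stay/W/b/r} → row (6,1) (6,1) (6,1)
{Stay/D/a/q, Stay/D/a/s, Stay/D/a/r, Stay/W/a/q, Stay/W/a/s, Stay/W/a/r} → row (4,4) (5,4) (2,3)
That's 6 distinct rows out of 24 strategies.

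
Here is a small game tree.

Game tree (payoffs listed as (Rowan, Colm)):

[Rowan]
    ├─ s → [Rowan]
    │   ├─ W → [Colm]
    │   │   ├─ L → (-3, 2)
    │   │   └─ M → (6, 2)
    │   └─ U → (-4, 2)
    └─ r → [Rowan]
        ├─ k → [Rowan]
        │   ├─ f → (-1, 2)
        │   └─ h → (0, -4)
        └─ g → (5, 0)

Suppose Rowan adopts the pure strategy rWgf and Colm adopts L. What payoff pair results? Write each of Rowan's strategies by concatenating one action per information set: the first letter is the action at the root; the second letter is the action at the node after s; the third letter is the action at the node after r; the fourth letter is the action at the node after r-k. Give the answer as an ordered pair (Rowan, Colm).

(5, 0)

Trace the play path from the root:
  Rowan plays r
  Rowan plays g at [r]
→ terminal payoff (5, 0).
(Rowan's choice at the node after s is never reached on this path, so it doesn't affect the outcome.)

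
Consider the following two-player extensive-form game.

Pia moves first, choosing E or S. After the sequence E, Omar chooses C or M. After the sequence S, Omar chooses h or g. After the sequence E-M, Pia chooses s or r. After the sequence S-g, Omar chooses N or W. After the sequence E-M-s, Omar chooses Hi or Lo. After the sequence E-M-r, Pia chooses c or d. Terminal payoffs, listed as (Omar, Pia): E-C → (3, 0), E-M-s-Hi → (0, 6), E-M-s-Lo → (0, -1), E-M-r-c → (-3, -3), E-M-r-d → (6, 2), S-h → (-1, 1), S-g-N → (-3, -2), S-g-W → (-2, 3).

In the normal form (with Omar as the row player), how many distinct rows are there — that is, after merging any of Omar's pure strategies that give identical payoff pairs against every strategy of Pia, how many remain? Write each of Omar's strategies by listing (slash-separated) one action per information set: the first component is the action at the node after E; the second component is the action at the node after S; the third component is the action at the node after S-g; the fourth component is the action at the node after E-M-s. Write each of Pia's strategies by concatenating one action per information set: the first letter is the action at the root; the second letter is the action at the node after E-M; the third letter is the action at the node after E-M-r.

9

Omar has 16 pure strategies: C/h/N/Hi, C/h/N/Lo, C/h/W/Hi, C/h/W/Lo, C/g/N/Hi, C/g/N/Lo, C/g/W/Hi, C/g/W/Lo, M/h/N/Hi, M/h/N/Lo, M/h/W/Hi, M/h/W/Lo, M/g/N/Hi, M/g/N/Lo, M/g/W/Hi, M/g/W/Lo. Columns: Esc, Esd, Erc, Erd, Ssc, Ssd, Src, Srd.
{C/h/N/Hi, C/h/N/Lo, C/h/W/Hi, C/h/W/Lo} → row (3,0) (3,0) (3,0) (3,0) (-1,1) (-1,1) (-1,1) (-1,1)
{C/g/N/Hi, C/g/N/Lo} → row (3,0) (3,0) (3,0) (3,0) (-3,-2) (-3,-2) (-3,-2) (-3,-2)
{C/g/W/Hi, C/g/W/Lo} → row (3,0) (3,0) (3,0) (3,0) (-2,3) (-2,3) (-2,3) (-2,3)
{M/h/N/Hi, M/h/W/Hi} → row (0,6) (0,6) (-3,-3) (6,2) (-1,1) (-1,1) (-1,1) (-1,1)
{M/h/N/Lo, M/h/W/Lo} → row (0,-1) (0,-1) (-3,-3) (6,2) (-1,1) (-1,1) (-1,1) (-1,1)
{M/g/N/Hi} → row (0,6) (0,6) (-3,-3) (6,2) (-3,-2) (-3,-2) (-3,-2) (-3,-2)
{M/g/N/Lo} → row (0,-1) (0,-1) (-3,-3) (6,2) (-3,-2) (-3,-2) (-3,-2) (-3,-2)
{M/g/W/Hi} → row (0,6) (0,6) (-3,-3) (6,2) (-2,3) (-2,3) (-2,3) (-2,3)
{M/g/W/Lo} → row (0,-1) (0,-1) (-3,-3) (6,2) (-2,3) (-2,3) (-2,3) (-2,3)
That's 9 distinct rows out of 16 strategies.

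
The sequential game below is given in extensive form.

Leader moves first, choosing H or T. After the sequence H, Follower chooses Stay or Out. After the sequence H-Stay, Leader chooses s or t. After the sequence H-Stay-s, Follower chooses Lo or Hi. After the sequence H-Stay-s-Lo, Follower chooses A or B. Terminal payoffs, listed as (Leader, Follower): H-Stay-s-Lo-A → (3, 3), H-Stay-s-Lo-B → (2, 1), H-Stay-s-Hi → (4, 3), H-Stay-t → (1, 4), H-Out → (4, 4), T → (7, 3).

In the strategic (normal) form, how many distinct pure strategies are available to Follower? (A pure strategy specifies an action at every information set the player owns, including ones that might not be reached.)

Follower owns the node after H with actions {Stay, Out} — two choices.
Follower owns the node after H-Stay-s with actions {Lo, Hi} — two choices.
Follower owns the node after H-Stay-s-Lo with actions {A, B} — two choices.
A pure strategy fixes one action at each information set independently, so the count is the product 2 × 2 × 2 = 8.

8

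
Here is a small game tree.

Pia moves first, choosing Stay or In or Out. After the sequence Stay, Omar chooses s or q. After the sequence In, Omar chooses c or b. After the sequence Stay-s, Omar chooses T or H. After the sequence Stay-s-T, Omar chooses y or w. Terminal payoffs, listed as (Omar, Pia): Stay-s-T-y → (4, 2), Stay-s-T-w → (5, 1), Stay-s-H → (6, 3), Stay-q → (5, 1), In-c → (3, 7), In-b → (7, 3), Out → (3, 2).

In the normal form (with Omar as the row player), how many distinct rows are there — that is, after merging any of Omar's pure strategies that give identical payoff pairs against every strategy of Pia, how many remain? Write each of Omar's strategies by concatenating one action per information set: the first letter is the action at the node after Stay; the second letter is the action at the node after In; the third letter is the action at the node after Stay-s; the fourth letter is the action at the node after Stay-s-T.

Omar has 16 pure strategies: scTy, scTw, scHy, scHw, sbTy, sbTw, sbHy, sbHw, qcTy, qcTw, qcHy, qcHw, qbTy, qbTw, qbHy, qbHw. Columns: Stay, In, Out.
{scTy} → row (4,2) (3,7) (3,2)
{scTw, qcTy, qcTw, qcHy, qcHw} → row (5,1) (3,7) (3,2)
{scHy, scHw} → row (6,3) (3,7) (3,2)
{sbTy} → row (4,2) (7,3) (3,2)
{sbTw, qbTy, qbTw, qbHy, qbHw} → row (5,1) (7,3) (3,2)
{sbHy, sbHw} → row (6,3) (7,3) (3,2)
That's 6 distinct rows out of 16 strategies.

6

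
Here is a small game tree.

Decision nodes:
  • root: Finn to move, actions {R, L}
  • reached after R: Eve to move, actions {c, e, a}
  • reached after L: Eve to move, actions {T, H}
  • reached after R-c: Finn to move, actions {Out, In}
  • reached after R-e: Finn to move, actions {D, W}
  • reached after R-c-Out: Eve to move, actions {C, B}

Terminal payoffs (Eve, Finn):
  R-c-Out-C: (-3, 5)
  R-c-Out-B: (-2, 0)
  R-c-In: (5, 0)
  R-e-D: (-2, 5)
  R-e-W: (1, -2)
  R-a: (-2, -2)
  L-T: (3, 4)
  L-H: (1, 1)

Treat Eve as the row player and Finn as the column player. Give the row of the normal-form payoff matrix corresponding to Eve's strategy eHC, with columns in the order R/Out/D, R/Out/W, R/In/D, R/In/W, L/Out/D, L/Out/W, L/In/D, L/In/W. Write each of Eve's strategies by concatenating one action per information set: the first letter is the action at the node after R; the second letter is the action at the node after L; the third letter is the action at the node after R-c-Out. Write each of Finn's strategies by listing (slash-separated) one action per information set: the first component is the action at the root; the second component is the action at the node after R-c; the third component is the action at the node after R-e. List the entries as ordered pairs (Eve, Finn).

(-2,5) (1,-2) (-2,5) (1,-2) (1,1) (1,1) (1,1) (1,1)

vs R/Out/D: Finn plays R → Eve plays e at [R] → Finn plays D at [R-e] → (-2, 5)
vs R/Out/W: Finn plays R → Eve plays e at [R] → Finn plays W at [R-e] → (1, -2)
vs R/In/D: Finn plays R → Eve plays e at [R] → Finn plays D at [R-e] → (-2, 5)
vs R/In/W: Finn plays R → Eve plays e at [R] → Finn plays W at [R-e] → (1, -2)
vs L/Out/D: Finn plays L → Eve plays H at [L] → (1, 1)
vs L/Out/W: Finn plays L → Eve plays H at [L] → (1, 1)
vs L/In/D: Finn plays L → Eve plays H at [L] → (1, 1)
vs L/In/W: Finn plays L → Eve plays H at [L] → (1, 1)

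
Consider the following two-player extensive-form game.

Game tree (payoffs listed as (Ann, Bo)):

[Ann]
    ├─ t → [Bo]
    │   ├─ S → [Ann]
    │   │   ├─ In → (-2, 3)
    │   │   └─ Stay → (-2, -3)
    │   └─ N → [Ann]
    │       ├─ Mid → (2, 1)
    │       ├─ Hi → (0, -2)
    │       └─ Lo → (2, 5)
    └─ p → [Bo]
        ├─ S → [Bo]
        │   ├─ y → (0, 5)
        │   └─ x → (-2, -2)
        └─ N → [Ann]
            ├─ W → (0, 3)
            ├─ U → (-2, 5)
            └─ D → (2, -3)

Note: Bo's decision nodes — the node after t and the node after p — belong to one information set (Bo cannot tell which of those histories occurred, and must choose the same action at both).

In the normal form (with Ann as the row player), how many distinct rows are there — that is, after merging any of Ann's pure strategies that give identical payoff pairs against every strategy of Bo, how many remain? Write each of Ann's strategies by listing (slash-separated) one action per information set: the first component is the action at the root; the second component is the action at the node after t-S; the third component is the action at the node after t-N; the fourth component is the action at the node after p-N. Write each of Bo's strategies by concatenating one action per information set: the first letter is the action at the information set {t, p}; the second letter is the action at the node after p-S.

9

Ann has 36 pure strategies: t/In/Mid/W, t/In/Mid/U, t/In/Mid/D, t/In/Hi/W, t/In/Hi/U, t/In/Hi/D, t/In/Lo/W, t/In/Lo/U, t/In/Lo/D, t/Stay/Mid/W, t/Stay/Mid/U, t/Stay/Mid/D, t/Stay/Hi/W, t/Stay/Hi/U, t/Stay/Hi/D, t/Stay/Lo/W, t/Stay/Lo/U, t/Stay/Lo/D, p/In/Mid/W, p/In/Mid/U, p/In/Mid/D, p/In/Hi/W, p/In/Hi/U, p/In/Hi/D, p/In/Lo/W, p/In/Lo/U, p/In/Lo/D, p/Stay/Mid/W, p/Stay/Mid/U, p/Stay/Mid/D, p/Stay/Hi/W, p/Stay/Hi/U, p/Stay/Hi/D, p/Stay/Lo/W, p/Stay/Lo/U, p/Stay/Lo/D. Columns: Sy, Sx, Ny, Nx.
{t/In/Mid/W, t/In/Mid/U, t/In/Mid/D} → row (-2,3) (-2,3) (2,1) (2,1)
{t/In/Hi/W, t/In/Hi/U, t/In/Hi/D} → row (-2,3) (-2,3) (0,-2) (0,-2)
{t/In/Lo/W, t/In/Lo/U, t/In/Lo/D} → row (-2,3) (-2,3) (2,5) (2,5)
{t/Stay/Mid/W, t/Stay/Mid/U, t/Stay/Mid/D} → row (-2,-3) (-2,-3) (2,1) (2,1)
{t/Stay/Hi/W, t/Stay/Hi/U, t/Stay/Hi/D} → row (-2,-3) (-2,-3) (0,-2) (0,-2)
{t/Stay/Lo/W, t/Stay/Lo/U, t/Stay/Lo/D} → row (-2,-3) (-2,-3) (2,5) (2,5)
{p/In/Mid/W, p/In/Hi/W, p/In/Lo/W, p/Stay/Mid/W, p/Stay/Hi/W, p/Stay/Lo/W} → row (0,5) (-2,-2) (0,3) (0,3)
{p/In/Mid/U, p/In/Hi/U, p/In/Lo/U, p/Stay/Mid/U, p/Stay/Hi/U, p/Stay/Lo/U} → row (0,5) (-2,-2) (-2,5) (-2,5)
{p/In/Mid/D, p/In/Hi/D, p/In/Lo/D, p/Stay/Mid/D, p/Stay/Hi/D, p/Stay/Lo/D} → row (0,5) (-2,-2) (2,-3) (2,-3)
That's 9 distinct rows out of 36 strategies.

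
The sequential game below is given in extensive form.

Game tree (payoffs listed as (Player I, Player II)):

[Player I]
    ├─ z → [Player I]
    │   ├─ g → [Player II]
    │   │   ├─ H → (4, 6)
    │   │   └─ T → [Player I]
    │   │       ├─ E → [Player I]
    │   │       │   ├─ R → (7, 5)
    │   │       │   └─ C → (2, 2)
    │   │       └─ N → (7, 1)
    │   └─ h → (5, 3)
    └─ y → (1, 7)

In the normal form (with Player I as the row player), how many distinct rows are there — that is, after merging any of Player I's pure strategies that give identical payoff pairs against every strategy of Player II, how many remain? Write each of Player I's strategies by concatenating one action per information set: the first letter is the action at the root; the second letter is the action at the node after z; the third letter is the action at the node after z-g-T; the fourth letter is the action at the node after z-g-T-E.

Player I has 16 pure strategies: zgER, zgEC, zgNR, zgNC, zhER, zhEC, zhNR, zhNC, ygER, ygEC, ygNR, ygNC, yhER, yhEC, yhNR, yhNC. Columns: H, T.
{zgER} → row (4,6) (7,5)
{zgEC} → row (4,6) (2,2)
{zgNR, zgNC} → row (4,6) (7,1)
{zhER, zhEC, zhNR, zhNC} → row (5,3) (5,3)
{ygER, ygEC, ygNR, ygNC, yhER, yhEC, yhNR, yhNC} → row (1,7) (1,7)
That's 5 distinct rows out of 16 strategies.

5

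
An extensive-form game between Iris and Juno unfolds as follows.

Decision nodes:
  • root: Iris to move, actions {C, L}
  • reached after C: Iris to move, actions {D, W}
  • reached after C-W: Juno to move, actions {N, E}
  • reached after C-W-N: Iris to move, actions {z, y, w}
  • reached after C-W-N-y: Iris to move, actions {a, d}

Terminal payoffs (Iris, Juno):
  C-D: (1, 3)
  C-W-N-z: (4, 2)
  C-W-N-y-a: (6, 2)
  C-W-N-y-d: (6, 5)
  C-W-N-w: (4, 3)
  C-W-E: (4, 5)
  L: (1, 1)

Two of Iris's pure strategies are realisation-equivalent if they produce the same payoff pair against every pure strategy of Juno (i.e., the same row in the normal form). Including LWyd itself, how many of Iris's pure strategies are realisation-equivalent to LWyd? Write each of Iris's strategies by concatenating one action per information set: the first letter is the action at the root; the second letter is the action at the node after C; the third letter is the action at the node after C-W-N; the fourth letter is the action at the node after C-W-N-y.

Row for LWyd (columns N, E): (1,1) (1,1).
Under LWyd, Iris's choice at the node after C and at the node after C-W-N and at the node after C-W-N-y can never be reached regardless of what Juno does, so varying those choices leaves every outcome unchanged.
Holding the reachable choices fixed and varying the unreachable ones freely already gives 2 × 3 × 2 = 12 equivalent strategies.
No other strategy reproduces this row, so those 12 are the full class: LDza, LDzd, LDya, LDyd, LDwa, LDwd, LWza, LWzd, LWya, LWyd, LWwa, LWwd.

12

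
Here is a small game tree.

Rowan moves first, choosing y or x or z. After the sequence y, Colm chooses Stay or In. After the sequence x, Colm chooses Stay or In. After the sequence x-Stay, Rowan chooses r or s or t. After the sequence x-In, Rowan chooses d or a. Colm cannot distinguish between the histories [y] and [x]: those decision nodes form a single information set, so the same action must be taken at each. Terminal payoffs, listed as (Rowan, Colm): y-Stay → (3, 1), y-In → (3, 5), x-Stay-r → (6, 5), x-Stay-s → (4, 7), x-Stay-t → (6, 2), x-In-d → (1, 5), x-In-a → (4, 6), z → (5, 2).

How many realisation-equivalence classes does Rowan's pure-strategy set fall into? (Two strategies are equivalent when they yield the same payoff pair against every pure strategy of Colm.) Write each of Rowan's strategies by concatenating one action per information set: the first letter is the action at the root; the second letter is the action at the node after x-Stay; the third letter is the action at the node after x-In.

8

Rowan has 18 pure strategies: yrd, yra, ysd, ysa, ytd, yta, xrd, xra, xsd, xsa, xtd, xta, zrd, zra, zsd, zsa, ztd, zta. Columns: Stay, In.
{yrd, yra, ysd, ysa, ytd, yta} → row (3,1) (3,5)
{xrd} → row (6,5) (1,5)
{xra} → row (6,5) (4,6)
{xsd} → row (4,7) (1,5)
{xsa} → row (4,7) (4,6)
{xtd} → row (6,2) (1,5)
{xta} → row (6,2) (4,6)
{zrd, zra, zsd, zsa, ztd, zta} → row (5,2) (5,2)
That's 8 distinct rows out of 18 strategies.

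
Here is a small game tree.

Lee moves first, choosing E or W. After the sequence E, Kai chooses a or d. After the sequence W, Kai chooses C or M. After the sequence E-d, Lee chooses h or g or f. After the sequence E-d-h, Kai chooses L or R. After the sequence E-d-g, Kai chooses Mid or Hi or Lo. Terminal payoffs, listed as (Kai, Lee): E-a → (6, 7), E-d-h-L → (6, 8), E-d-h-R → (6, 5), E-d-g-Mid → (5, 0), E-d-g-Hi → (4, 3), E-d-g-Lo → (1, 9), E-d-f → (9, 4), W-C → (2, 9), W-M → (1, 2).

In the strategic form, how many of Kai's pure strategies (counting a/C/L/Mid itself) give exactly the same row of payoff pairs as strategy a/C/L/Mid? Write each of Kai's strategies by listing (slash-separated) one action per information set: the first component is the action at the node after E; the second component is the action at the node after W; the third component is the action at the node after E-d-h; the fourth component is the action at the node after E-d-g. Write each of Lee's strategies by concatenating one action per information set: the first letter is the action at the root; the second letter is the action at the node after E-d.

6

Row for a/C/L/Mid (columns Eh, Eg, Ef, Wh, Wg, Wf): (6,7) (6,7) (6,7) (2,9) (2,9) (2,9).
Under a/C/L/Mid, Kai's choice at the node after E-d-h and at the node after E-d-g can never be reached regardless of what Lee does, so varying those choices leaves every outcome unchanged.
Holding the reachable choices fixed and varying the unreachable ones freely already gives 2 × 3 = 6 equivalent strategies.
No other strategy reproduces this row, so those 6 are the full class: a/C/L/Mid, a/C/L/Hi, a/C/L/Lo, a/C/R/Mid, a/C/R/Hi, a/C/R/Lo.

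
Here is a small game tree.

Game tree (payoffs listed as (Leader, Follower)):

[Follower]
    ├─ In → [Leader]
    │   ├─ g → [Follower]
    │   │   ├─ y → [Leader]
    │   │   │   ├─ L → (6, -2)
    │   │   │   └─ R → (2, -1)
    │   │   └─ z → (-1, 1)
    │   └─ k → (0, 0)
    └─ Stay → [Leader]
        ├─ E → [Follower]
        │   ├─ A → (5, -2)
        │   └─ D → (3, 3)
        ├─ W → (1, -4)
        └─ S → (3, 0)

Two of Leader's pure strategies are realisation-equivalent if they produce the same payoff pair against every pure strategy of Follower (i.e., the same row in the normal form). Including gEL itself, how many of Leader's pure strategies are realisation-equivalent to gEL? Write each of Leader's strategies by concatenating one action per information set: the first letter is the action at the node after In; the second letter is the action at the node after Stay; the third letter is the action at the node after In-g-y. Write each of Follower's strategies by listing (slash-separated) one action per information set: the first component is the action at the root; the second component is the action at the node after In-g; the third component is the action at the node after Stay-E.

Row for gEL (columns In/y/A, In/y/D, In/z/A, In/z/D, Stay/y/A, Stay/y/D, Stay/z/A, Stay/z/D): (6,-2) (6,-2) (-1,1) (-1,1) (5,-2) (3,3) (5,-2) (3,3).
Every one of Leader's information sets is on the play path for some reply by Follower when Leader follows gEL.
Changing the action at any of them therefore changes at least one column, so only gEL itself gives this row.

1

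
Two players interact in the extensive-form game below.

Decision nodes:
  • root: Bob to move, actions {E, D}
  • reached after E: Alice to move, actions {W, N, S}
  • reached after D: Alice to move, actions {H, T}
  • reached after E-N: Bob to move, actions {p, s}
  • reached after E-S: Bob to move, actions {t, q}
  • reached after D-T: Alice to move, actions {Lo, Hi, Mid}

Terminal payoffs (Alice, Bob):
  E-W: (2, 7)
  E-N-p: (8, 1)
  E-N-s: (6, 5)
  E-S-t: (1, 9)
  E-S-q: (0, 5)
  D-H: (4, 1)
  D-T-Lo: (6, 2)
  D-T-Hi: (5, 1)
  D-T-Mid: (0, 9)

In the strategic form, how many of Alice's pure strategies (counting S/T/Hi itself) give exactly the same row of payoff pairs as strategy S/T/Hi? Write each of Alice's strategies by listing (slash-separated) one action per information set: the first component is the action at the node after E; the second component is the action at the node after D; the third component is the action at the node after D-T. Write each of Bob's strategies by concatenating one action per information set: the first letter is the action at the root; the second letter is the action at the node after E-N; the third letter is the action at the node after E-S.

Row for S/T/Hi (columns Ept, Epq, Est, Esq, Dpt, Dpq, Dst, Dsq): (1,9) (0,5) (1,9) (0,5) (5,1) (5,1) (5,1) (5,1).
Every one of Alice's information sets is on the play path for some reply by Bob when Alice follows S/T/Hi.
Changing the action at any of them therefore changes at least one column, so only S/T/Hi itself gives this row.

1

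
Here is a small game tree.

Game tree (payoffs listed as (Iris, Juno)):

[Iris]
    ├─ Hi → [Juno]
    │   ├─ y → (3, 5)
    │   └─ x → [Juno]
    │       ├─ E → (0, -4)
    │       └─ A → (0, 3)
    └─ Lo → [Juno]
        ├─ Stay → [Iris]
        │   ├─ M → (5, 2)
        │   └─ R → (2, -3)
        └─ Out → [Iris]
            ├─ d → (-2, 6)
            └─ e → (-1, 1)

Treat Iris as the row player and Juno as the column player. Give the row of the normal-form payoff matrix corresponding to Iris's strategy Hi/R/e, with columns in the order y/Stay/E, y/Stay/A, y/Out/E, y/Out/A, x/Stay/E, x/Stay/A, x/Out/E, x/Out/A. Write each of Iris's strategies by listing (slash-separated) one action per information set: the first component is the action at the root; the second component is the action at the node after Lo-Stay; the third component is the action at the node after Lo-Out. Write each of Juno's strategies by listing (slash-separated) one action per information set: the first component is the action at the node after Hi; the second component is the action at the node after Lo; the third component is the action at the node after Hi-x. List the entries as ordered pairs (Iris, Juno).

vs y/Stay/E: Iris plays Hi → Juno plays y at [Hi] → (3, 5)
vs y/Stay/A: Iris plays Hi → Juno plays y at [Hi] → (3, 5)
vs y/Out/E: Iris plays Hi → Juno plays y at [Hi] → (3, 5)
vs y/Out/A: Iris plays Hi → Juno plays y at [Hi] → (3, 5)
vs x/Stay/E: Iris plays Hi → Juno plays x at [Hi] → Juno plays E at [Hi-x] → (0, -4)
vs x/Stay/A: Iris plays Hi → Juno plays x at [Hi] → Juno plays A at [Hi-x] → (0, 3)
vs x/Out/E: Iris plays Hi → Juno plays x at [Hi] → Juno plays E at [Hi-x] → (0, -4)
vs x/Out/A: Iris plays Hi → Juno plays x at [Hi] → Juno plays A at [Hi-x] → (0, 3)

(3,5) (3,5) (3,5) (3,5) (0,-4) (0,3) (0,-4) (0,3)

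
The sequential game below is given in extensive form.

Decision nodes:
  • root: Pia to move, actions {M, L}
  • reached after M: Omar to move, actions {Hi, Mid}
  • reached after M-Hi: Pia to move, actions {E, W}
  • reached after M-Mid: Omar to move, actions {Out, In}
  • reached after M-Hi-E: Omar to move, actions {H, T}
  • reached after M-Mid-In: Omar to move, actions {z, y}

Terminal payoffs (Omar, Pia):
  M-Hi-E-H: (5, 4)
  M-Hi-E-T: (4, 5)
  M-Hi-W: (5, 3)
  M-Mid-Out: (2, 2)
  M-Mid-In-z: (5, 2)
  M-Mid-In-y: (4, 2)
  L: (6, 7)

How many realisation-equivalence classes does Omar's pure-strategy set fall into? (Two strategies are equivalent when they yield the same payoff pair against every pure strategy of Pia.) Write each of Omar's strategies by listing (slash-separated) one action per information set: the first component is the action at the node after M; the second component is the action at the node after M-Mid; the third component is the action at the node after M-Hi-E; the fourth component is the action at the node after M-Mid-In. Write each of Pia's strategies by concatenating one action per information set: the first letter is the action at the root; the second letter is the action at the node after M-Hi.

5

Omar has 16 pure strategies: Hi/Out/H/z, Hi/Out/H/y, Hi/Out/T/z, Hi/Out/T/y, Hi/In/H/z, Hi/In/H/y, Hi/In/T/z, Hi/In/T/y, Mid/Out/H/z, Mid/Out/H/y, Mid/Out/T/z, Mid/Out/T/y, Mid/In/H/z, Mid/In/H/y, Mid/In/T/z, Mid/In/T/y. Columns: ME, MW, LE, LW.
{Hi/Out/H/z, Hi/Out/H/y, Hi/In/H/z, Hi/In/H/y} → row (5,4) (5,3) (6,7) (6,7)
{Hi/Out/T/z, Hi/Out/T/y, Hi/In/T/z, Hi/In/T/y} → row (4,5) (5,3) (6,7) (6,7)
{Mid/Out/H/z, Mid/Out/H/y, Mid/Out/T/z, Mid/Out/T/y} → row (2,2) (2,2) (6,7) (6,7)
{Mid/In/H/z, Mid/In/T/z} → row (5,2) (5,2) (6,7) (6,7)
{Mid/In/H/y, Mid/In/T/y} → row (4,2) (4,2) (6,7) (6,7)
That's 5 distinct rows out of 16 strategies.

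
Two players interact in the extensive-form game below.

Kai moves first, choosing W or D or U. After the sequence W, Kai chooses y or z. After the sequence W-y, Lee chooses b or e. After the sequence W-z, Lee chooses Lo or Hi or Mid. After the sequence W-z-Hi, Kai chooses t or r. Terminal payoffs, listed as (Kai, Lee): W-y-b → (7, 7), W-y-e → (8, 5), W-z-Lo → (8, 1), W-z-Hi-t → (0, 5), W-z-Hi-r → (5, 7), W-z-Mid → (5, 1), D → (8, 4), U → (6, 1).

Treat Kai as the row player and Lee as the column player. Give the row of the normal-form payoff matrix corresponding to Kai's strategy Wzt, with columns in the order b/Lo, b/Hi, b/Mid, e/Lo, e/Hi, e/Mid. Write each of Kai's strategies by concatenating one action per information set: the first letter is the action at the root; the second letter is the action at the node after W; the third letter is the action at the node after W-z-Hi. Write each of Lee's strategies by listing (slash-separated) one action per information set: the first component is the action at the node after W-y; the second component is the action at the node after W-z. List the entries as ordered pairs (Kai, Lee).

(8,1) (0,5) (5,1) (8,1) (0,5) (5,1)

vs b/Lo: Kai plays W → Kai plays z at [W] → Lee plays Lo at [W-z] → (8, 1)
vs b/Hi: Kai plays W → Kai plays z at [W] → Lee plays Hi at [W-z] → Kai plays t at [W-z-Hi] → (0, 5)
vs b/Mid: Kai plays W → Kai plays z at [W] → Lee plays Mid at [W-z] → (5, 1)
vs e/Lo: Kai plays W → Kai plays z at [W] → Lee plays Lo at [W-z] → (8, 1)
vs e/Hi: Kai plays W → Kai plays z at [W] → Lee plays Hi at [W-z] → Kai plays t at [W-z-Hi] → (0, 5)
vs e/Mid: Kai plays W → Kai plays z at [W] → Lee plays Mid at [W-z] → (5, 1)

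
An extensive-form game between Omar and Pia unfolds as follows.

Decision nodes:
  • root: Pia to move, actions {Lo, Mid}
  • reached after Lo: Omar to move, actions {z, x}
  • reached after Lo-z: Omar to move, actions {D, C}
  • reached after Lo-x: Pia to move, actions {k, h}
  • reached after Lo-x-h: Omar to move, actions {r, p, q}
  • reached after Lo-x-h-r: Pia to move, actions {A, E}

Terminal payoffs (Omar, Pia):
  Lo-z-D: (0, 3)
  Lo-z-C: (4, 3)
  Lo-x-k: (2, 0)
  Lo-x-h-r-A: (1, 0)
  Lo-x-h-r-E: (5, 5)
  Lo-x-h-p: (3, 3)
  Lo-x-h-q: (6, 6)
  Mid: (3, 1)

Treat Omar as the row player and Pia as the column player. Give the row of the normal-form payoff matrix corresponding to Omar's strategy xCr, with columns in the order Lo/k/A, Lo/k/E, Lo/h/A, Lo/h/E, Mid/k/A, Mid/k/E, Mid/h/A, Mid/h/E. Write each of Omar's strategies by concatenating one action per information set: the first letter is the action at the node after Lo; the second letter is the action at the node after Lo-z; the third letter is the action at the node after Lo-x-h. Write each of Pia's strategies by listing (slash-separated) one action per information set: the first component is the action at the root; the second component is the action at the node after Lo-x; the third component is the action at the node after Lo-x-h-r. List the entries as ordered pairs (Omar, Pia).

(2,0) (2,0) (1,0) (5,5) (3,1) (3,1) (3,1) (3,1)

vs Lo/k/A: Pia plays Lo → Omar plays x at [Lo] → Pia plays k at [Lo-x] → (2, 0)
vs Lo/k/E: Pia plays Lo → Omar plays x at [Lo] → Pia plays k at [Lo-x] → (2, 0)
vs Lo/h/A: Pia plays Lo → Omar plays x at [Lo] → Pia plays h at [Lo-x] → Omar plays r at [Lo-x-h] → Pia plays A at [Lo-x-h-r] → (1, 0)
vs Lo/h/E: Pia plays Lo → Omar plays x at [Lo] → Pia plays h at [Lo-x] → Omar plays r at [Lo-x-h] → Pia plays E at [Lo-x-h-r] → (5, 5)
vs Mid/k/A: Pia plays Mid → (3, 1)
vs Mid/k/E: Pia plays Mid → (3, 1)
vs Mid/h/A: Pia plays Mid → (3, 1)
vs Mid/h/E: Pia plays Mid → (3, 1)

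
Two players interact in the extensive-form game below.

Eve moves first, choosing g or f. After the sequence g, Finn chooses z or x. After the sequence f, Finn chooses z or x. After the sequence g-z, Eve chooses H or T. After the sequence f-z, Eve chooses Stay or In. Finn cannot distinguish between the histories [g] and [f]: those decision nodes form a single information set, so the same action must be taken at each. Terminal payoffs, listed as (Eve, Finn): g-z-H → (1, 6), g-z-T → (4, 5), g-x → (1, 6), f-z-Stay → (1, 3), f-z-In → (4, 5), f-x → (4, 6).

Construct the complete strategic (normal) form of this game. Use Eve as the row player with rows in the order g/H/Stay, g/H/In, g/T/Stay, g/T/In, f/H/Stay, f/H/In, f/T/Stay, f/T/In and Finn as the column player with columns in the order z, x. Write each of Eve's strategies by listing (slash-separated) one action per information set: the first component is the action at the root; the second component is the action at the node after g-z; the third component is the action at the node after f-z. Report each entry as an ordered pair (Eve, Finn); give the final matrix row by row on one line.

g/H/Stay: (1,6) (1,6) | g/H/In: (1,6) (1,6) | g/T/Stay: (4,5) (1,6) | g/T/In: (4,5) (1,6) | f/H/Stay: (1,3) (4,6) | f/H/In: (4,5) (4,6) | f/T/Stay: (1,3) (4,6) | f/T/In: (4,5) (4,6)

                z        x
g/H/Stay    (1,6)    (1,6)
  g/H/In    (1,6)    (1,6)
g/T/Stay    (4,5)    (1,6)
  g/T/In    (4,5)    (1,6)
f/H/Stay    (1,3)    (4,6)
  f/H/In    (4,5)    (4,6)
f/T/Stay    (1,3)    (4,6)
  f/T/In    (4,5)    (4,6)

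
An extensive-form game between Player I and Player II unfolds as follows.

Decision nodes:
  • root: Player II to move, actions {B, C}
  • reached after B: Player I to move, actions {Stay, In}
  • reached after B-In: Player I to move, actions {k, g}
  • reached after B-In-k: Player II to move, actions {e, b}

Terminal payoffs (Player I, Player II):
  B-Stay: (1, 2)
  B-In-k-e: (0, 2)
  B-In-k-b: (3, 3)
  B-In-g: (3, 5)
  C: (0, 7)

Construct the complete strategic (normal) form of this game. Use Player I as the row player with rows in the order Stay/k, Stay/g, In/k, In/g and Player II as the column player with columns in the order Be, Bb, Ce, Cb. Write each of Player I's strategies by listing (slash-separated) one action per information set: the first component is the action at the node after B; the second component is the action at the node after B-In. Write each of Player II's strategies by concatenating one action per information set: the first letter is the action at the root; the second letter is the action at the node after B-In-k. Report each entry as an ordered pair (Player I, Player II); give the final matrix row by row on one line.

             Be       Bb       Ce       Cb
Stay/k    (1,2)    (1,2)    (0,7)    (0,7)
Stay/g    (1,2)    (1,2)    (0,7)    (0,7)
  In/k    (0,2)    (3,3)    (0,7)    (0,7)
  In/g    (3,5)    (3,5)    (0,7)    (0,7)

Stay/k: (1,2) (1,2) (0,7) (0,7) | Stay/g: (1,2) (1,2) (0,7) (0,7) | In/k: (0,2) (3,3) (0,7) (0,7) | In/g: (3,5) (3,5) (0,7) (0,7)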